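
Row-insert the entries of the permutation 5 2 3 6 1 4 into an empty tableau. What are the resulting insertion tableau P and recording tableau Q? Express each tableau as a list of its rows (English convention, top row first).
P = [[1, 3, 4], [2, 6], [5]], Q = [[1, 3, 4], [2, 6], [5]]

Insert each entry of the permutation into P by Schensted row insertion, recording in Q the position of each new cell.

Insert 5: appended to row 1. P = [[5]], Q = [[1]].
Insert 2: 2 bumps 5 from row 1; 5 starts row 2. P = [[2], [5]], Q = [[1], [2]].
Insert 3: appended to row 1. P = [[2, 3], [5]], Q = [[1, 3], [2]].
Insert 6: appended to row 1. P = [[2, 3, 6], [5]], Q = [[1, 3, 4], [2]].
Insert 1: 1 bumps 2 from row 1; 2 bumps 5 from row 2; 5 starts row 3. P = [[1, 3, 6], [2], [5]], Q = [[1, 3, 4], [2], [5]].
Insert 4: 4 bumps 6 from row 1; 6 appends to row 2. P = [[1, 3, 4], [2, 6], [5]], Q = [[1, 3, 4], [2, 6], [5]].

So P = [[1, 3, 4], [2, 6], [5]], Q = [[1, 3, 4], [2, 6], [5]].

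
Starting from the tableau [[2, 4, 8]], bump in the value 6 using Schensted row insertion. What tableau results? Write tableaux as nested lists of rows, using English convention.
[[2, 4, 6], [8]]

In row 1, 6 replaces 8 (the leftmost entry greater than 6); 8 is bumped to row 2. 8 starts a new row 2. The new tableau is [[2, 4, 6], [8]].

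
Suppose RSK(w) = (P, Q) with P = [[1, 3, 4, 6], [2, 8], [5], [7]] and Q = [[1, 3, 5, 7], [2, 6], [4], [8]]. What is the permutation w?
Reverse the RSK construction: for i from n down to 1, find the cell of Q containing i, remove the entry at that cell from P, and reverse-bump it up through P; the value ejected from row 1 is w(i).

Step i=8: Q has 8 at row 4, column 1; remove 7 from row 4 of P and reverse-bump: 7 enters row 3 and ejects 5; 5 enters row 2 and ejects 2; 2 enters row 1 and ejects 1. So w(8) = 1. P is now [[2, 3, 4, 6], [5, 8], [7]].
Step i=7: Q has 7 at row 1, column 4; remove that cell from P, ejecting 6. So w(7) = 6. P is now [[2, 3, 4], [5, 8], [7]].
Step i=6: Q has 6 at row 2, column 2; remove 8 from row 2 of P and reverse-bump: 8 enters row 1 and ejects 4. So w(6) = 4. P is now [[2, 3, 8], [5], [7]].
Step i=5: Q has 5 at row 1, column 3; remove that cell from P, ejecting 8. So w(5) = 8. P is now [[2, 3], [5], [7]].
Step i=4: Q has 4 at row 3, column 1; remove 7 from row 3 of P and reverse-bump: 7 enters row 2 and ejects 5; 5 enters row 1 and ejects 3. So w(4) = 3. P is now [[2, 5], [7]].
Step i=3: Q has 3 at row 1, column 2; remove that cell from P, ejecting 5. So w(3) = 5. P is now [[2], [7]].
Step i=2: Q has 2 at row 2, column 1; remove 7 from row 2 of P and reverse-bump: 7 enters row 1 and ejects 2. So w(2) = 2. P is now [[7]].
Step i=1: Q has 1 at row 1, column 1; remove that cell from P, ejecting 7. So w(1) = 7. P is now [].

So w = 7 2 5 3 8 4 6 1.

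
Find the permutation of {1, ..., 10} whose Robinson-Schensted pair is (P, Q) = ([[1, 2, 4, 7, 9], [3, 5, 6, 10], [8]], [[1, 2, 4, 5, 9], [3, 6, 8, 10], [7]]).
3 5 1 6 8 7 2 4 10 9

Reverse the RSK construction: for i from n down to 1, find the cell of Q containing i, remove the entry at that cell from P, and reverse-bump it up through P; the value ejected from row 1 is w(i).

Step i=10: Q has 10 at row 2, column 4; remove 10 from row 2 of P and reverse-bump: 10 enters row 1 and ejects 9. So w(10) = 9. P is now [[1, 2, 4, 7, 10], [3, 5, 6], [8]].
Step i=9: Q has 9 at row 1, column 5; remove that cell from P, ejecting 10. So w(9) = 10. P is now [[1, 2, 4, 7], [3, 5, 6], [8]].
Step i=8: Q has 8 at row 2, column 3; remove 6 from row 2 of P and reverse-bump: 6 enters row 1 and ejects 4. So w(8) = 4. P is now [[1, 2, 6, 7], [3, 5], [8]].
Step i=7: Q has 7 at row 3, column 1; remove 8 from row 3 of P and reverse-bump: 8 enters row 2 and ejects 5; 5 enters row 1 and ejects 2. So w(7) = 2. P is now [[1, 5, 6, 7], [3, 8]].
Step i=6: Q has 6 at row 2, column 2; remove 8 from row 2 of P and reverse-bump: 8 enters row 1 and ejects 7. So w(6) = 7. P is now [[1, 5, 6, 8], [3]].
Step i=5: Q has 5 at row 1, column 4; remove that cell from P, ejecting 8. So w(5) = 8. P is now [[1, 5, 6], [3]].
Step i=4: Q has 4 at row 1, column 3; remove that cell from P, ejecting 6. So w(4) = 6. P is now [[1, 5], [3]].
Step i=3: Q has 3 at row 2, column 1; remove 3 from row 2 of P and reverse-bump: 3 enters row 1 and ejects 1. So w(3) = 1. P is now [[3, 5]].
Step i=2: Q has 2 at row 1, column 2; remove that cell from P, ejecting 5. So w(2) = 5. P is now [[3]].
Step i=1: Q has 1 at row 1, column 1; remove that cell from P, ejecting 3. So w(1) = 3. P is now [].

So w = 3 5 1 6 8 7 2 4 10 9.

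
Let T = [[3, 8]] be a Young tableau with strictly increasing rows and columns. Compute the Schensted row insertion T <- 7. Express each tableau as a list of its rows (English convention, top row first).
In row 1, 7 replaces 8 (the leftmost entry greater than 7); 8 is bumped to row 2. 8 starts a new row 2. The new tableau is [[3, 7], [8]].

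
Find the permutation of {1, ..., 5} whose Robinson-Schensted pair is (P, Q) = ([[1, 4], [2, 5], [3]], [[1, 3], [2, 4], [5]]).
3 2 5 4 1

Reverse the RSK construction: for i from n down to 1, find the cell of Q containing i, remove the entry at that cell from P, and reverse-bump it up through P; the value ejected from row 1 is w(i).

Step i=5: Q has 5 at row 3, column 1; remove 3 from row 3 of P and reverse-bump: 3 enters row 2 and ejects 2; 2 enters row 1 and ejects 1. So w(5) = 1. P is now [[2, 4], [3, 5]].
Step i=4: Q has 4 at row 2, column 2; remove 5 from row 2 of P and reverse-bump: 5 enters row 1 and ejects 4. So w(4) = 4. P is now [[2, 5], [3]].
Step i=3: Q has 3 at row 1, column 2; remove that cell from P, ejecting 5. So w(3) = 5. P is now [[2], [3]].
Step i=2: Q has 2 at row 2, column 1; remove 3 from row 2 of P and reverse-bump: 3 enters row 1 and ejects 2. So w(2) = 2. P is now [[3]].
Step i=1: Q has 1 at row 1, column 1; remove that cell from P, ejecting 3. So w(1) = 3. P is now [].

So w = 3 2 5 4 1.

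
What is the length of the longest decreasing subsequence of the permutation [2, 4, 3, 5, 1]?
3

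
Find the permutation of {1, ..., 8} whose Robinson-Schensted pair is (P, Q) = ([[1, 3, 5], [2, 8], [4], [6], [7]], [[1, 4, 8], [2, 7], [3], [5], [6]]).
7 6 4 8 2 1 3 5

Reverse the RSK construction: for i from n down to 1, find the cell of Q containing i, remove the entry at that cell from P, and reverse-bump it up through P; the value ejected from row 1 is w(i).

Step i=8: Q has 8 at row 1, column 3; remove that cell from P, ejecting 5. So w(8) = 5. P is now [[1, 3], [2, 8], [4], [6], [7]].
Step i=7: Q has 7 at row 2, column 2; remove 8 from row 2 of P and reverse-bump: 8 enters row 1 and ejects 3. So w(7) = 3. P is now [[1, 8], [2], [4], [6], [7]].
Step i=6: Q has 6 at row 5, column 1; remove 7 from row 5 of P and reverse-bump: 7 enters row 4 and ejects 6; 6 enters row 3 and ejects 4; 4 enters row 2 and ejects 2; 2 enters row 1 and ejects 1. So w(6) = 1. P is now [[2, 8], [4], [6], [7]].
Step i=5: Q has 5 at row 4, column 1; remove 7 from row 4 of P and reverse-bump: 7 enters row 3 and ejects 6; 6 enters row 2 and ejects 4; 4 enters row 1 and ejects 2. So w(5) = 2. P is now [[4, 8], [6], [7]].
Step i=4: Q has 4 at row 1, column 2; remove that cell from P, ejecting 8. So w(4) = 8. P is now [[4], [6], [7]].
Step i=3: Q has 3 at row 3, column 1; remove 7 from row 3 of P and reverse-bump: 7 enters row 2 and ejects 6; 6 enters row 1 and ejects 4. So w(3) = 4. P is now [[6], [7]].
Step i=2: Q has 2 at row 2, column 1; remove 7 from row 2 of P and reverse-bump: 7 enters row 1 and ejects 6. So w(2) = 6. P is now [[7]].
Step i=1: Q has 1 at row 1, column 1; remove that cell from P, ejecting 7. So w(1) = 7. P is now [].

So w = 7 6 4 8 2 1 3 5.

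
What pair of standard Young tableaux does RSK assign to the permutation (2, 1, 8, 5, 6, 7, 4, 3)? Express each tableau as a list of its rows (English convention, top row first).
P = [[1, 3, 6, 7], [2, 4], [5], [8]], Q = [[1, 3, 5, 6], [2, 4], [7], [8]]

Insert each entry of the permutation into P by Schensted row insertion, recording in Q the position of each new cell.

Insert 2: appended to row 1. P = [[2]], Q = [[1]].
Insert 1: 1 bumps 2 from row 1; 2 starts row 2. P = [[1], [2]], Q = [[1], [2]].
Insert 8: appended to row 1. P = [[1, 8], [2]], Q = [[1, 3], [2]].
Insert 5: 5 bumps 8 from row 1; 8 appends to row 2. P = [[1, 5], [2, 8]], Q = [[1, 3], [2, 4]].
Insert 6: appended to row 1. P = [[1, 5, 6], [2, 8]], Q = [[1, 3, 5], [2, 4]].
Insert 7: appended to row 1. P = [[1, 5, 6, 7], [2, 8]], Q = [[1, 3, 5, 6], [2, 4]].
Insert 4: 4 bumps 5 from row 1; 5 bumps 8 from row 2; 8 starts row 3. P = [[1, 4, 6, 7], [2, 5], [8]], Q = [[1, 3, 5, 6], [2, 4], [7]].
Insert 3: 3 bumps 4 from row 1; 4 bumps 5 from row 2; 5 bumps 8 from row 3; 8 starts row 4. P = [[1, 3, 6, 7], [2, 4], [5], [8]], Q = [[1, 3, 5, 6], [2, 4], [7], [8]].

So P = [[1, 3, 6, 7], [2, 4], [5], [8]], Q = [[1, 3, 5, 6], [2, 4], [7], [8]].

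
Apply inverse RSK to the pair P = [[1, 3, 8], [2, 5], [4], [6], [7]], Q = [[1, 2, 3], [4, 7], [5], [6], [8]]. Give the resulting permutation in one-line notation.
Reverse the RSK construction: for i from n down to 1, find the cell of Q containing i, remove the entry at that cell from P, and reverse-bump it up through P; the value ejected from row 1 is w(i).

Step i=8: Q has 8 at row 5, column 1; remove 7 from row 5 of P and reverse-bump: 7 enters row 4 and ejects 6; 6 enters row 3 and ejects 4; 4 enters row 2 and ejects 2; 2 enters row 1 and ejects 1. So w(8) = 1. P is now [[2, 3, 8], [4, 5], [6], [7]].
Step i=7: Q has 7 at row 2, column 2; remove 5 from row 2 of P and reverse-bump: 5 enters row 1 and ejects 3. So w(7) = 3. P is now [[2, 5, 8], [4], [6], [7]].
Step i=6: Q has 6 at row 4, column 1; remove 7 from row 4 of P and reverse-bump: 7 enters row 3 and ejects 6; 6 enters row 2 and ejects 4; 4 enters row 1 and ejects 2. So w(6) = 2. P is now [[4, 5, 8], [6], [7]].
Step i=5: Q has 5 at row 3, column 1; remove 7 from row 3 of P and reverse-bump: 7 enters row 2 and ejects 6; 6 enters row 1 and ejects 5. So w(5) = 5. P is now [[4, 6, 8], [7]].
Step i=4: Q has 4 at row 2, column 1; remove 7 from row 2 of P and reverse-bump: 7 enters row 1 and ejects 6. So w(4) = 6. P is now [[4, 7, 8]].
Step i=3: Q has 3 at row 1, column 3; remove that cell from P, ejecting 8. So w(3) = 8. P is now [[4, 7]].
Step i=2: Q has 2 at row 1, column 2; remove that cell from P, ejecting 7. So w(2) = 7. P is now [[4]].
Step i=1: Q has 1 at row 1, column 1; remove that cell from P, ejecting 4. So w(1) = 4. P is now [].

So w = 4 7 8 6 5 2 3 1.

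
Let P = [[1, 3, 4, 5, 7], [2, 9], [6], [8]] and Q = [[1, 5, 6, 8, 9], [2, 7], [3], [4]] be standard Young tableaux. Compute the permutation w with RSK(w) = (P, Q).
8 6 2 1 3 9 4 5 7

Reverse the RSK construction: for i from n down to 1, find the cell of Q containing i, remove the entry at that cell from P, and reverse-bump it up through P; the value ejected from row 1 is w(i).

Step i=9: Q has 9 at row 1, column 5; remove that cell from P, ejecting 7. So w(9) = 7. P is now [[1, 3, 4, 5], [2, 9], [6], [8]].
Step i=8: Q has 8 at row 1, column 4; remove that cell from P, ejecting 5. So w(8) = 5. P is now [[1, 3, 4], [2, 9], [6], [8]].
Step i=7: Q has 7 at row 2, column 2; remove 9 from row 2 of P and reverse-bump: 9 enters row 1 and ejects 4. So w(7) = 4. P is now [[1, 3, 9], [2], [6], [8]].
Step i=6: Q has 6 at row 1, column 3; remove that cell from P, ejecting 9. So w(6) = 9. P is now [[1, 3], [2], [6], [8]].
Step i=5: Q has 5 at row 1, column 2; remove that cell from P, ejecting 3. So w(5) = 3. P is now [[1], [2], [6], [8]].
Step i=4: Q has 4 at row 4, column 1; remove 8 from row 4 of P and reverse-bump: 8 enters row 3 and ejects 6; 6 enters row 2 and ejects 2; 2 enters row 1 and ejects 1. So w(4) = 1. P is now [[2], [6], [8]].
Step i=3: Q has 3 at row 3, column 1; remove 8 from row 3 of P and reverse-bump: 8 enters row 2 and ejects 6; 6 enters row 1 and ejects 2. So w(3) = 2. P is now [[6], [8]].
Step i=2: Q has 2 at row 2, column 1; remove 8 from row 2 of P and reverse-bump: 8 enters row 1 and ejects 6. So w(2) = 6. P is now [[8]].
Step i=1: Q has 1 at row 1, column 1; remove that cell from P, ejecting 8. So w(1) = 8. P is now [].

So w = 8 6 2 1 3 9 4 5 7.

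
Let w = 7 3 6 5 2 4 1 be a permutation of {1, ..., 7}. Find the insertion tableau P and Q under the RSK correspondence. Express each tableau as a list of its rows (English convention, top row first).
P = [[1, 4], [2, 5], [3], [6], [7]], Q = [[1, 3], [2, 6], [4], [5], [7]]

Insert each entry of the permutation into P by Schensted row insertion, recording in Q the position of each new cell.

Insert 7: appended to row 1. P = [[7]], Q = [[1]].
Insert 3: 3 bumps 7 from row 1; 7 starts row 2. P = [[3], [7]], Q = [[1], [2]].
Insert 6: appended to row 1. P = [[3, 6], [7]], Q = [[1, 3], [2]].
Insert 5: 5 bumps 6 from row 1; 6 bumps 7 from row 2; 7 starts row 3. P = [[3, 5], [6], [7]], Q = [[1, 3], [2], [4]].
Insert 2: 2 bumps 3 from row 1; 3 bumps 6 from row 2; 6 bumps 7 from row 3; 7 starts row 4. P = [[2, 5], [3], [6], [7]], Q = [[1, 3], [2], [4], [5]].
Insert 4: 4 bumps 5 from row 1; 5 appends to row 2. P = [[2, 4], [3, 5], [6], [7]], Q = [[1, 3], [2, 6], [4], [5]].
Insert 1: 1 bumps 2 from row 1; 2 bumps 3 from row 2; 3 bumps 6 from row 3; 6 bumps 7 from row 4; 7 starts row 5. P = [[1, 4], [2, 5], [3], [6], [7]], Q = [[1, 3], [2, 6], [4], [5], [7]].

So P = [[1, 4], [2, 5], [3], [6], [7]], Q = [[1, 3], [2, 6], [4], [5], [7]].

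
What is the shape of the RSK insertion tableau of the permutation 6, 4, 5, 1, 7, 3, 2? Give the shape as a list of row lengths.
Row-insert each entry into an empty tableau.

After inserting 6: P = [[6]].
After inserting 4: P = [[4], [6]].
After inserting 5: P = [[4, 5], [6]].
After inserting 1: P = [[1, 5], [4], [6]].
After inserting 7: P = [[1, 5, 7], [4], [6]].
After inserting 3: P = [[1, 3, 7], [4, 5], [6]].
After inserting 2: P = [[1, 2, 7], [3, 5], [4], [6]].

The final insertion tableau P = [[1, 2, 7], [3, 5], [4], [6]] has shape [3, 2, 1, 1].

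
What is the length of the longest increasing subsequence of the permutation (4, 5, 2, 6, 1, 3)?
3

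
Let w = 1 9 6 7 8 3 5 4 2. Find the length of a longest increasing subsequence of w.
4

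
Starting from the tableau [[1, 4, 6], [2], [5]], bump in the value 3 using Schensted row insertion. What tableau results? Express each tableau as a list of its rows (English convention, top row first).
In row 1, 3 replaces 4 (the leftmost entry greater than 3); 4 is bumped to row 2. 4 is appended to row 2. The new tableau is [[1, 3, 6], [2, 4], [5]].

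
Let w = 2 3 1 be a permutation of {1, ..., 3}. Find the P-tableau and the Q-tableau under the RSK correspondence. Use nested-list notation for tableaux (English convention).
P = [[1, 3], [2]], Q = [[1, 2], [3]]

Insert each entry of the permutation into P by Schensted row insertion, recording in Q the position of each new cell.

Insert 2: appended to row 1. P = [[2]], Q = [[1]].
Insert 3: appended to row 1. P = [[2, 3]], Q = [[1, 2]].
Insert 1: 1 bumps 2 from row 1; 2 starts row 2. P = [[1, 3], [2]], Q = [[1, 2], [3]].

So P = [[1, 3], [2]], Q = [[1, 2], [3]].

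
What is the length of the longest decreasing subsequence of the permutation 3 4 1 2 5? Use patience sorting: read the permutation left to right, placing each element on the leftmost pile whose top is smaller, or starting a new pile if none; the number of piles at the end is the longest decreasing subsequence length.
3: new pile. tops = [3]
4: onto pile 1 (replacing 3). tops = [4]
1: new pile. tops = [4, 1]
2: onto pile 2 (replacing 1). tops = [4, 2]
5: onto pile 1 (replacing 4). tops = [5, 2]

2 piles, so the longest decreasing subsequence has length 2.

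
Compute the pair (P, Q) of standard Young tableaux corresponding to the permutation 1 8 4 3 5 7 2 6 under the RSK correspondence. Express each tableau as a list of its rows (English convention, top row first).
P = [[1, 2, 5, 6], [3, 7], [4], [8]], Q = [[1, 2, 5, 6], [3, 8], [4], [7]]

Insert each entry of the permutation into P by Schensted row insertion, recording in Q the position of each new cell.

Insert 1: appended to row 1. P = [[1]], Q = [[1]].
Insert 8: appended to row 1. P = [[1, 8]], Q = [[1, 2]].
Insert 4: 4 bumps 8 from row 1; 8 starts row 2. P = [[1, 4], [8]], Q = [[1, 2], [3]].
Insert 3: 3 bumps 4 from row 1; 4 bumps 8 from row 2; 8 starts row 3. P = [[1, 3], [4], [8]], Q = [[1, 2], [3], [4]].
Insert 5: appended to row 1. P = [[1, 3, 5], [4], [8]], Q = [[1, 2, 5], [3], [4]].
Insert 7: appended to row 1. P = [[1, 3, 5, 7], [4], [8]], Q = [[1, 2, 5, 6], [3], [4]].
Insert 2: 2 bumps 3 from row 1; 3 bumps 4 from row 2; 4 bumps 8 from row 3; 8 starts row 4. P = [[1, 2, 5, 7], [3], [4], [8]], Q = [[1, 2, 5, 6], [3], [4], [7]].
Insert 6: 6 bumps 7 from row 1; 7 appends to row 2. P = [[1, 2, 5, 6], [3, 7], [4], [8]], Q = [[1, 2, 5, 6], [3, 8], [4], [7]].

So P = [[1, 2, 5, 6], [3, 7], [4], [8]], Q = [[1, 2, 5, 6], [3, 8], [4], [7]].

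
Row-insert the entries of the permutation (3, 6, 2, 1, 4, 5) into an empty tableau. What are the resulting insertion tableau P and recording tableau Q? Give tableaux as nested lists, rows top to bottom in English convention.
Insert each entry of the permutation into P by Schensted row insertion, recording in Q the position of each new cell.

Insert 3: appended to row 1. P = [[3]].
Insert 6: appended to row 1. P = [[3, 6]].
Insert 2: 2 bumps 3 from row 1; 3 starts row 2. P = [[2, 6], [3]].
Insert 1: 1 bumps 2 from row 1; 2 bumps 3 from row 2; 3 starts row 3. P = [[1, 6], [2], [3]].
Insert 4: 4 bumps 6 from row 1; 6 appends to row 2. P = [[1, 4], [2, 6], [3]].
Insert 5: appended to row 1. P = [[1, 4, 5], [2, 6], [3]].

So P = [[1, 4, 5], [2, 6], [3]], Q = [[1, 2, 6], [3, 5], [4]].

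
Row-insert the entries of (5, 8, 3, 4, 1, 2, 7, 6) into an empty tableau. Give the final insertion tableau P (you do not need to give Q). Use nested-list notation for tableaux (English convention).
Insert 5: appended to row 1. P = [[5]].
Insert 8: appended to row 1. P = [[5, 8]].
Insert 3: 3 bumps 5 from row 1; 5 starts row 2. P = [[3, 8], [5]].
Insert 4: 4 bumps 8 from row 1; 8 appends to row 2. P = [[3, 4], [5, 8]].
Insert 1: 1 bumps 3 from row 1; 3 bumps 5 from row 2; 5 starts row 3. P = [[1, 4], [3, 8], [5]].
Insert 2: 2 bumps 4 from row 1; 4 bumps 8 from row 2; 8 appends to row 3. P = [[1, 2], [3, 4], [5, 8]].
Insert 7: appended to row 1. P = [[1, 2, 7], [3, 4], [5, 8]].
Insert 6: 6 bumps 7 from row 1; 7 appends to row 2. P = [[1, 2, 6], [3, 4, 7], [5, 8]].

So P = [[1, 2, 6], [3, 4, 7], [5, 8]].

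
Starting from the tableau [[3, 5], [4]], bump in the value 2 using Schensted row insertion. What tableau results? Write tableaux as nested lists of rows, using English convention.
[[2, 5], [3], [4]]

In row 1, 2 replaces 3 (the leftmost entry greater than 2); 3 is bumped to row 2. In row 2, 3 replaces 4 (the leftmost entry greater than 3); 4 is bumped to row 3. 4 starts a new row 3. The new tableau is [[2, 5], [3], [4]].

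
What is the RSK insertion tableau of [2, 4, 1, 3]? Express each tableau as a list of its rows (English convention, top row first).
P = [[1, 3], [2, 4]]

After inserting 2: P = [[2]].
After inserting 4: P = [[2, 4]].
After inserting 1: P = [[1, 4], [2]].
After inserting 3: P = [[1, 3], [2, 4]].

So P = [[1, 3], [2, 4]].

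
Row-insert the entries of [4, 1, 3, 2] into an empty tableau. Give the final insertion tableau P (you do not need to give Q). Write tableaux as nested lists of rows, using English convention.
P = [[1, 2], [3], [4]]

After inserting 4: P = [[4]].
After inserting 1: P = [[1], [4]].
After inserting 3: P = [[1, 3], [4]].
After inserting 2: P = [[1, 2], [3], [4]].

So P = [[1, 2], [3], [4]].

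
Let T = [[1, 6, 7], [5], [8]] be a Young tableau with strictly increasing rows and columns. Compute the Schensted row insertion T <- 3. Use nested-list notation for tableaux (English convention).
In row 1, 3 replaces 6 (the leftmost entry greater than 3); 6 is bumped to row 2. 6 is appended to row 2. The new tableau is [[1, 3, 7], [5, 6], [8]].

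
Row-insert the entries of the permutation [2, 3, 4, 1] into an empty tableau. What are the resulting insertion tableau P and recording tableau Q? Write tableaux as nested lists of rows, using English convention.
Insert each entry of the permutation into P by Schensted row insertion, recording in Q the position of each new cell.

Insert 2: appended to row 1. P = [[2]].
Insert 3: appended to row 1. P = [[2, 3]].
Insert 4: appended to row 1. P = [[2, 3, 4]].
Insert 1: 1 bumps 2 from row 1; 2 starts row 2. P = [[1, 3, 4], [2]].

So P = [[1, 3, 4], [2]], Q = [[1, 2, 3], [4]].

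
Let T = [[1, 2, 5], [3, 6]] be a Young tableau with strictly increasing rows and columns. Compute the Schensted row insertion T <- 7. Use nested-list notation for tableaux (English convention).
7 is larger than every entry of row 1, so it is appended to row 1. The new tableau is [[1, 2, 5, 7], [3, 6]].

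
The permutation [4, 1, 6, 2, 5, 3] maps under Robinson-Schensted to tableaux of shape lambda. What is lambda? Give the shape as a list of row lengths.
[3, 2, 1]

Row-insert each entry into an empty tableau.

After inserting 4: P = [[4]].
After inserting 1: P = [[1], [4]].
After inserting 6: P = [[1, 6], [4]].
After inserting 2: P = [[1, 2], [4, 6]].
After inserting 5: P = [[1, 2, 5], [4, 6]].
After inserting 3: P = [[1, 2, 3], [4, 5], [6]].

The final insertion tableau P = [[1, 2, 3], [4, 5], [6]] has shape [3, 2, 1].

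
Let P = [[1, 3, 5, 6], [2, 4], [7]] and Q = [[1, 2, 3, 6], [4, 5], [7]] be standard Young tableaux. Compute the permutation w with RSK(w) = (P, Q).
Reverse RSK: for i = n, n-1, ..., 1, locate i in Q, remove the corresponding corner cell from P, and reverse-bump its entry up through P; the value ejected from row 1 is w(i).

So w = 2 4 7 1 5 6 3.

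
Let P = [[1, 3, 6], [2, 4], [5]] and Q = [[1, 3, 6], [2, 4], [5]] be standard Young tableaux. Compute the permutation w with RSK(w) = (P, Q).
Reverse RSK: for i = n, n-1, ..., 1, locate i in Q, remove the corresponding corner cell from P, and reverse-bump its entry up through P; the value ejected from row 1 is w(i).

So w = 2 1 5 4 3 6.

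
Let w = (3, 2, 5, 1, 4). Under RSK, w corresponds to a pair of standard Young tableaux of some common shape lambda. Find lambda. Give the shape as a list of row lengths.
[2, 2, 1]

Row-insert each entry into an empty tableau.

After inserting 3: P = [[3]].
After inserting 2: P = [[2], [3]].
After inserting 5: P = [[2, 5], [3]].
After inserting 1: P = [[1, 5], [2], [3]].
After inserting 4: P = [[1, 4], [2, 5], [3]].

The final insertion tableau P = [[1, 4], [2, 5], [3]] has shape [2, 2, 1].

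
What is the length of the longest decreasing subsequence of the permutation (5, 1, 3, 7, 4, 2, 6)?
3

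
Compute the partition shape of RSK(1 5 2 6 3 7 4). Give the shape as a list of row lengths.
RSK row insertion gives P = [[1, 2, 3, 4], [5, 6, 7]], which has shape [4, 3].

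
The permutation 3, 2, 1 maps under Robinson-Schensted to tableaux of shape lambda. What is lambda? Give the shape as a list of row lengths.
[1, 1, 1]

Row-insert each entry into an empty tableau.

After inserting 3: P = [[3]].
After inserting 2: P = [[2], [3]].
After inserting 1: P = [[1], [2], [3]].

The final insertion tableau P = [[1], [2], [3]] has shape [1, 1, 1].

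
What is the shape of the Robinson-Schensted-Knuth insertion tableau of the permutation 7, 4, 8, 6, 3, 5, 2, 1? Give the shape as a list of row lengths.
[2, 2, 2, 1, 1]

Row-insert each entry into an empty tableau.

After inserting 7: P = [[7]].
After inserting 4: P = [[4], [7]].
After inserting 8: P = [[4, 8], [7]].
After inserting 6: P = [[4, 6], [7, 8]].
After inserting 3: P = [[3, 6], [4, 8], [7]].
After inserting 5: P = [[3, 5], [4, 6], [7, 8]].
After inserting 2: P = [[2, 5], [3, 6], [4, 8], [7]].
After inserting 1: P = [[1, 5], [2, 6], [3, 8], [4], [7]].

The final insertion tableau P = [[1, 5], [2, 6], [3, 8], [4], [7]] has shape [2, 2, 2, 1, 1].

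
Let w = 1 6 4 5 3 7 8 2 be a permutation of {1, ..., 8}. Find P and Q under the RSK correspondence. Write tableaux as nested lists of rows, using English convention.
P = [[1, 2, 5, 7, 8], [3], [4], [6]], Q = [[1, 2, 4, 6, 7], [3], [5], [8]]

Insert each entry of the permutation into P by Schensted row insertion, recording in Q the position of each new cell.

After inserting 1: P = [[1]].
After inserting 6: P = [[1, 6]].
After inserting 4: P = [[1, 4], [6]].
After inserting 5: P = [[1, 4, 5], [6]].
After inserting 3: P = [[1, 3, 5], [4], [6]].
After inserting 7: P = [[1, 3, 5, 7], [4], [6]].
After inserting 8: P = [[1, 3, 5, 7, 8], [4], [6]].
After inserting 2: P = [[1, 2, 5, 7, 8], [3], [4], [6]].

So P = [[1, 2, 5, 7, 8], [3], [4], [6]], Q = [[1, 2, 4, 6, 7], [3], [5], [8]].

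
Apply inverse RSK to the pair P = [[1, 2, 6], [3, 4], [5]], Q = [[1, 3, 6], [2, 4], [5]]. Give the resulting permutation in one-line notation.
3 1 5 4 2 6

Reverse RSK: for i = n, n-1, ..., 1, locate i in Q, remove the corresponding corner cell from P, and reverse-bump its entry up through P; the value ejected from row 1 is w(i).

So w = 3 1 5 4 2 6.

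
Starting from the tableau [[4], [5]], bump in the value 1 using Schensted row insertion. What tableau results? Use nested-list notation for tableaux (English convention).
In row 1, 1 replaces 4 (the leftmost entry greater than 1); 4 is bumped to row 2. In row 2, 4 replaces 5 (the leftmost entry greater than 4); 5 is bumped to row 3. 5 starts a new row 3. The new tableau is [[1], [4], [5]].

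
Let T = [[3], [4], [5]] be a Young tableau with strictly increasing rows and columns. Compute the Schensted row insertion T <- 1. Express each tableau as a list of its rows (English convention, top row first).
In row 1, 1 replaces 3 (the leftmost entry greater than 1); 3 is bumped to row 2. In row 2, 3 replaces 4 (the leftmost entry greater than 3); 4 is bumped to row 3. In row 3, 4 replaces 5 (the leftmost entry greater than 4); 5 is bumped to row 4. 5 starts a new row 4. The new tableau is [[1], [3], [4], [5]].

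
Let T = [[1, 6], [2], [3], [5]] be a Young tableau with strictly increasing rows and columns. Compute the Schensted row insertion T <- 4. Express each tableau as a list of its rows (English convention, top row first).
In row 1, 4 replaces 6 (the leftmost entry greater than 4); 6 is bumped to row 2. 6 is appended to row 2. The new tableau is [[1, 4], [2, 6], [3], [5]].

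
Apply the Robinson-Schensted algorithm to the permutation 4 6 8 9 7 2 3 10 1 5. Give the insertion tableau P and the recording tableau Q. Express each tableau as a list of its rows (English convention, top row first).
P = [[1, 3, 5, 9, 10], [2, 6, 7], [4], [8]], Q = [[1, 2, 3, 4, 8], [5, 7, 10], [6], [9]]

Insert each entry of the permutation into P by Schensted row insertion, recording in Q the position of each new cell.

Insert 4: appended to row 1. P = [[4]], Q = [[1]].
Insert 6: appended to row 1. P = [[4, 6]], Q = [[1, 2]].
Insert 8: appended to row 1. P = [[4, 6, 8]], Q = [[1, 2, 3]].
Insert 9: appended to row 1. P = [[4, 6, 8, 9]], Q = [[1, 2, 3, 4]].
Insert 7: 7 bumps 8 from row 1; 8 starts row 2. P = [[4, 6, 7, 9], [8]], Q = [[1, 2, 3, 4], [5]].
Insert 2: 2 bumps 4 from row 1; 4 bumps 8 from row 2; 8 starts row 3. P = [[2, 6, 7, 9], [4], [8]], Q = [[1, 2, 3, 4], [5], [6]].
Insert 3: 3 bumps 6 from row 1; 6 appends to row 2. P = [[2, 3, 7, 9], [4, 6], [8]], Q = [[1, 2, 3, 4], [5, 7], [6]].
Insert 10: appended to row 1. P = [[2, 3, 7, 9, 10], [4, 6], [8]], Q = [[1, 2, 3, 4, 8], [5, 7], [6]].
Insert 1: 1 bumps 2 from row 1; 2 bumps 4 from row 2; 4 bumps 8 from row 3; 8 starts row 4. P = [[1, 3, 7, 9, 10], [2, 6], [4], [8]], Q = [[1, 2, 3, 4, 8], [5, 7], [6], [9]].
Insert 5: 5 bumps 7 from row 1; 7 appends to row 2. P = [[1, 3, 5, 9, 10], [2, 6, 7], [4], [8]], Q = [[1, 2, 3, 4, 8], [5, 7, 10], [6], [9]].

So P = [[1, 3, 5, 9, 10], [2, 6, 7], [4], [8]], Q = [[1, 2, 3, 4, 8], [5, 7, 10], [6], [9]].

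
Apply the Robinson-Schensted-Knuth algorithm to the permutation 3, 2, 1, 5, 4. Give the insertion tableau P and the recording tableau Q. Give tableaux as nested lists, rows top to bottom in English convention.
P = [[1, 4], [2, 5], [3]], Q = [[1, 4], [2, 5], [3]]

Insert each entry of the permutation into P by Schensted row insertion, recording in Q the position of each new cell.

Insert 3: appended to row 1. P = [[3]].
Insert 2: 2 bumps 3 from row 1; 3 starts row 2. P = [[2], [3]].
Insert 1: 1 bumps 2 from row 1; 2 bumps 3 from row 2; 3 starts row 3. P = [[1], [2], [3]].
Insert 5: appended to row 1. P = [[1, 5], [2], [3]].
Insert 4: 4 bumps 5 from row 1; 5 appends to row 2. P = [[1, 4], [2, 5], [3]].

So P = [[1, 4], [2, 5], [3]], Q = [[1, 4], [2, 5], [3]].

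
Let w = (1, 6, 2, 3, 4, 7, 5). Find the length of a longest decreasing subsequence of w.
2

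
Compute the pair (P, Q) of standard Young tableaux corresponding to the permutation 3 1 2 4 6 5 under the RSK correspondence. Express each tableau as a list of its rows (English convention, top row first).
Insert each entry of the permutation into P by Schensted row insertion, recording in Q the position of each new cell.

Insert 3: appended to row 1. P = [[3]], Q = [[1]].
Insert 1: 1 bumps 3 from row 1; 3 starts row 2. P = [[1], [3]], Q = [[1], [2]].
Insert 2: appended to row 1. P = [[1, 2], [3]], Q = [[1, 3], [2]].
Insert 4: appended to row 1. P = [[1, 2, 4], [3]], Q = [[1, 3, 4], [2]].
Insert 6: appended to row 1. P = [[1, 2, 4, 6], [3]], Q = [[1, 3, 4, 5], [2]].
Insert 5: 5 bumps 6 from row 1; 6 appends to row 2. P = [[1, 2, 4, 5], [3, 6]], Q = [[1, 3, 4, 5], [2, 6]].

So P = [[1, 2, 4, 5], [3, 6]], Q = [[1, 3, 4, 5], [2, 6]].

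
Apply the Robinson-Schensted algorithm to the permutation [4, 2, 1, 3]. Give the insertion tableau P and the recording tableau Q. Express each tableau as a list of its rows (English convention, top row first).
Insert each entry of the permutation into P by Schensted row insertion, recording in Q the position of each new cell.

Insert 4: appended to row 1. P = [[4]].
Insert 2: 2 bumps 4 from row 1; 4 starts row 2. P = [[2], [4]].
Insert 1: 1 bumps 2 from row 1; 2 bumps 4 from row 2; 4 starts row 3. P = [[1], [2], [4]].
Insert 3: appended to row 1. P = [[1, 3], [2], [4]].

So P = [[1, 3], [2], [4]], Q = [[1, 4], [2], [3]].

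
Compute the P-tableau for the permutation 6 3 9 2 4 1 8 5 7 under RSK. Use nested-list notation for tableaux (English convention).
After inserting 6: P = [[6]].
After inserting 3: P = [[3], [6]].
After inserting 9: P = [[3, 9], [6]].
After inserting 2: P = [[2, 9], [3], [6]].
After inserting 4: P = [[2, 4], [3, 9], [6]].
After inserting 1: P = [[1, 4], [2, 9], [3], [6]].
After inserting 8: P = [[1, 4, 8], [2, 9], [3], [6]].
After inserting 5: P = [[1, 4, 5], [2, 8], [3, 9], [6]].
After inserting 7: P = [[1, 4, 5, 7], [2, 8], [3, 9], [6]].

So P = [[1, 4, 5, 7], [2, 8], [3, 9], [6]].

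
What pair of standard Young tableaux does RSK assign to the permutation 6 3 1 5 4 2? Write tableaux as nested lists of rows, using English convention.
Insert each entry of the permutation into P by Schensted row insertion, recording in Q the position of each new cell.

Insert 6: appended to row 1. P = [[6]], Q = [[1]].
Insert 3: 3 bumps 6 from row 1; 6 starts row 2. P = [[3], [6]], Q = [[1], [2]].
Insert 1: 1 bumps 3 from row 1; 3 bumps 6 from row 2; 6 starts row 3. P = [[1], [3], [6]], Q = [[1], [2], [3]].
Insert 5: appended to row 1. P = [[1, 5], [3], [6]], Q = [[1, 4], [2], [3]].
Insert 4: 4 bumps 5 from row 1; 5 appends to row 2. P = [[1, 4], [3, 5], [6]], Q = [[1, 4], [2, 5], [3]].
Insert 2: 2 bumps 4 from row 1; 4 bumps 5 from row 2; 5 bumps 6 from row 3; 6 starts row 4. P = [[1, 2], [3, 4], [5], [6]], Q = [[1, 4], [2, 5], [3], [6]].

So P = [[1, 2], [3, 4], [5], [6]], Q = [[1, 4], [2, 5], [3], [6]].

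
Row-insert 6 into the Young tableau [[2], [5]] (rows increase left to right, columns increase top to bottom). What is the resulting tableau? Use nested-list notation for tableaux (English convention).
6 is larger than every entry of row 1, so it is appended to row 1. The new tableau is [[2, 6], [5]].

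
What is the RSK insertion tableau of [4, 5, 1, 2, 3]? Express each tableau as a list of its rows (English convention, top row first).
Insert 4: appended to row 1. P = [[4]].
Insert 5: appended to row 1. P = [[4, 5]].
Insert 1: 1 bumps 4 from row 1; 4 starts row 2. P = [[1, 5], [4]].
Insert 2: 2 bumps 5 from row 1; 5 appends to row 2. P = [[1, 2], [4, 5]].
Insert 3: appended to row 1. P = [[1, 2, 3], [4, 5]].

So P = [[1, 2, 3], [4, 5]].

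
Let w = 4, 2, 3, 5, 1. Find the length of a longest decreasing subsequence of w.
3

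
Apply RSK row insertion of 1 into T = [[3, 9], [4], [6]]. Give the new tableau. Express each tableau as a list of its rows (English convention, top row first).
In row 1, 1 replaces 3 (the leftmost entry greater than 1); 3 is bumped to row 2. In row 2, 3 replaces 4 (the leftmost entry greater than 3); 4 is bumped to row 3. In row 3, 4 replaces 6 (the leftmost entry greater than 4); 6 is bumped to row 4. 6 starts a new row 4. The new tableau is [[1, 9], [3], [4], [6]].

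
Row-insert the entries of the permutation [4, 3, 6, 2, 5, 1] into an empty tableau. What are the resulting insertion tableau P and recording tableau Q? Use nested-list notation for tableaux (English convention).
Insert each entry of the permutation into P by Schensted row insertion, recording in Q the position of each new cell.

Insert 4: appended to row 1. P = [[4]].
Insert 3: 3 bumps 4 from row 1; 4 starts row 2. P = [[3], [4]].
Insert 6: appended to row 1. P = [[3, 6], [4]].
Insert 2: 2 bumps 3 from row 1; 3 bumps 4 from row 2; 4 starts row 3. P = [[2, 6], [3], [4]].
Insert 5: 5 bumps 6 from row 1; 6 appends to row 2. P = [[2, 5], [3, 6], [4]].
Insert 1: 1 bumps 2 from row 1; 2 bumps 3 from row 2; 3 bumps 4 from row 3; 4 starts row 4. P = [[1, 5], [2, 6], [3], [4]].

So P = [[1, 5], [2, 6], [3], [4]], Q = [[1, 3], [2, 5], [4], [6]].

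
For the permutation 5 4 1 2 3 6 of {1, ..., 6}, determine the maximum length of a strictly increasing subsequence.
4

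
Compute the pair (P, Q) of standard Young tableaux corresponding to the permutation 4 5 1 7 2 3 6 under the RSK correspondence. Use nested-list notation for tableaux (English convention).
Insert each entry of the permutation into P by Schensted row insertion, recording in Q the position of each new cell.

Insert 4: appended to row 1. P = [[4]].
Insert 5: appended to row 1. P = [[4, 5]].
Insert 1: 1 bumps 4 from row 1; 4 starts row 2. P = [[1, 5], [4]].
Insert 7: appended to row 1. P = [[1, 5, 7], [4]].
Insert 2: 2 bumps 5 from row 1; 5 appends to row 2. P = [[1, 2, 7], [4, 5]].
Insert 3: 3 bumps 7 from row 1; 7 appends to row 2. P = [[1, 2, 3], [4, 5, 7]].
Insert 6: appended to row 1. P = [[1, 2, 3, 6], [4, 5, 7]].

So P = [[1, 2, 3, 6], [4, 5, 7]], Q = [[1, 2, 4, 7], [3, 5, 6]].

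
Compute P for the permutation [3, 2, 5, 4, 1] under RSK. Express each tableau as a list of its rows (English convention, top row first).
P = [[1, 4], [2, 5], [3]]

After inserting 3: P = [[3]].
After inserting 2: P = [[2], [3]].
After inserting 5: P = [[2, 5], [3]].
After inserting 4: P = [[2, 4], [3, 5]].
After inserting 1: P = [[1, 4], [2, 5], [3]].

So P = [[1, 4], [2, 5], [3]].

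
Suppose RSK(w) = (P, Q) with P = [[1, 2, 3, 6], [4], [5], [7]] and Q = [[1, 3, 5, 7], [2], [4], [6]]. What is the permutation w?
Reverse the RSK construction: for i from n down to 1, find the cell of Q containing i, remove the entry at that cell from P, and reverse-bump it up through P; the value ejected from row 1 is w(i).

Step i=7: Q has 7 at row 1, column 4; remove that cell from P, ejecting 6. So w(7) = 6. P is now [[1, 2, 3], [4], [5], [7]].
Step i=6: Q has 6 at row 4, column 1; remove 7 from row 4 of P and reverse-bump: 7 enters row 3 and ejects 5; 5 enters row 2 and ejects 4; 4 enters row 1 and ejects 3. So w(6) = 3. P is now [[1, 2, 4], [5], [7]].
Step i=5: Q has 5 at row 1, column 3; remove that cell from P, ejecting 4. So w(5) = 4. P is now [[1, 2], [5], [7]].
Step i=4: Q has 4 at row 3, column 1; remove 7 from row 3 of P and reverse-bump: 7 enters row 2 and ejects 5; 5 enters row 1 and ejects 2. So w(4) = 2. P is now [[1, 5], [7]].
Step i=3: Q has 3 at row 1, column 2; remove that cell from P, ejecting 5. So w(3) = 5. P is now [[1], [7]].
Step i=2: Q has 2 at row 2, column 1; remove 7 from row 2 of P and reverse-bump: 7 enters row 1 and ejects 1. So w(2) = 1. P is now [[7]].
Step i=1: Q has 1 at row 1, column 1; remove that cell from P, ejecting 7. So w(1) = 7. P is now [].

So w = 7 1 5 2 4 3 6.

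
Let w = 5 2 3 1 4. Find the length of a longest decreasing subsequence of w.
3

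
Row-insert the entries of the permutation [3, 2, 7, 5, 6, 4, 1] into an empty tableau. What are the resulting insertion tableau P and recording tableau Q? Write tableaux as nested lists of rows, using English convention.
P = [[1, 4, 6], [2, 5], [3], [7]], Q = [[1, 3, 5], [2, 4], [6], [7]]

Insert each entry of the permutation into P by Schensted row insertion, recording in Q the position of each new cell.

Insert 3: appended to row 1. P = [[3]].
Insert 2: 2 bumps 3 from row 1; 3 starts row 2. P = [[2], [3]].
Insert 7: appended to row 1. P = [[2, 7], [3]].
Insert 5: 5 bumps 7 from row 1; 7 appends to row 2. P = [[2, 5], [3, 7]].
Insert 6: appended to row 1. P = [[2, 5, 6], [3, 7]].
Insert 4: 4 bumps 5 from row 1; 5 bumps 7 from row 2; 7 starts row 3. P = [[2, 4, 6], [3, 5], [7]].
Insert 1: 1 bumps 2 from row 1; 2 bumps 3 from row 2; 3 bumps 7 from row 3; 7 starts row 4. P = [[1, 4, 6], [2, 5], [3], [7]].

So P = [[1, 4, 6], [2, 5], [3], [7]], Q = [[1, 3, 5], [2, 4], [6], [7]].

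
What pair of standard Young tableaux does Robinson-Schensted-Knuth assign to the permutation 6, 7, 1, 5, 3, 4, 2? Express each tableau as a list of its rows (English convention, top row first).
P = [[1, 2, 4], [3, 7], [5], [6]], Q = [[1, 2, 6], [3, 4], [5], [7]]

Insert each entry of the permutation into P by Schensted row insertion, recording in Q the position of each new cell.

Insert 6: appended to row 1. P = [[6]].
Insert 7: appended to row 1. P = [[6, 7]].
Insert 1: 1 bumps 6 from row 1; 6 starts row 2. P = [[1, 7], [6]].
Insert 5: 5 bumps 7 from row 1; 7 appends to row 2. P = [[1, 5], [6, 7]].
Insert 3: 3 bumps 5 from row 1; 5 bumps 6 from row 2; 6 starts row 3. P = [[1, 3], [5, 7], [6]].
Insert 4: appended to row 1. P = [[1, 3, 4], [5, 7], [6]].
Insert 2: 2 bumps 3 from row 1; 3 bumps 5 from row 2; 5 bumps 6 from row 3; 6 starts row 4. P = [[1, 2, 4], [3, 7], [5], [6]].

So P = [[1, 2, 4], [3, 7], [5], [6]], Q = [[1, 2, 6], [3, 4], [5], [7]].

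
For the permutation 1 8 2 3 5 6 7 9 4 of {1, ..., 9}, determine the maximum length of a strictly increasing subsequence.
7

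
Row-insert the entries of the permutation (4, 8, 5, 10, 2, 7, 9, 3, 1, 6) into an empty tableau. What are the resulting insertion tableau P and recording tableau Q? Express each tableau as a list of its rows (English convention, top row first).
P = [[1, 3, 6, 9], [2, 5, 7], [4, 10], [8]], Q = [[1, 2, 4, 7], [3, 6, 10], [5, 8], [9]]

Insert each entry of the permutation into P by Schensted row insertion, recording in Q the position of each new cell.

Insert 4: appended to row 1. P = [[4]], Q = [[1]].
Insert 8: appended to row 1. P = [[4, 8]], Q = [[1, 2]].
Insert 5: 5 bumps 8 from row 1; 8 starts row 2. P = [[4, 5], [8]], Q = [[1, 2], [3]].
Insert 10: appended to row 1. P = [[4, 5, 10], [8]], Q = [[1, 2, 4], [3]].
Insert 2: 2 bumps 4 from row 1; 4 bumps 8 from row 2; 8 starts row 3. P = [[2, 5, 10], [4], [8]], Q = [[1, 2, 4], [3], [5]].
Insert 7: 7 bumps 10 from row 1; 10 appends to row 2. P = [[2, 5, 7], [4, 10], [8]], Q = [[1, 2, 4], [3, 6], [5]].
Insert 9: appended to row 1. P = [[2, 5, 7, 9], [4, 10], [8]], Q = [[1, 2, 4, 7], [3, 6], [5]].
Insert 3: 3 bumps 5 from row 1; 5 bumps 10 from row 2; 10 appends to row 3. P = [[2, 3, 7, 9], [4, 5], [8, 10]], Q = [[1, 2, 4, 7], [3, 6], [5, 8]].
Insert 1: 1 bumps 2 from row 1; 2 bumps 4 from row 2; 4 bumps 8 from row 3; 8 starts row 4. P = [[1, 3, 7, 9], [2, 5], [4, 10], [8]], Q = [[1, 2, 4, 7], [3, 6], [5, 8], [9]].
Insert 6: 6 bumps 7 from row 1; 7 appends to row 2. P = [[1, 3, 6, 9], [2, 5, 7], [4, 10], [8]], Q = [[1, 2, 4, 7], [3, 6, 10], [5, 8], [9]].

So P = [[1, 3, 6, 9], [2, 5, 7], [4, 10], [8]], Q = [[1, 2, 4, 7], [3, 6, 10], [5, 8], [9]].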